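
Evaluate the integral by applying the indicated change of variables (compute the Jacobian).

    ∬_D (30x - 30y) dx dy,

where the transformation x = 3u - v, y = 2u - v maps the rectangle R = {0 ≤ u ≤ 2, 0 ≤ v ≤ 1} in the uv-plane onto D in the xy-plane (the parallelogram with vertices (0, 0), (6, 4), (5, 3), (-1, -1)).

Compute the Jacobian determinant of (x, y) with respect to (u, v):

    ∂(x,y)/∂(u,v) = | 3  -1 | = (3)(-1) - (-1)(2) = -1.
                   | 2  -1 |

Its absolute value is |J| = 1 (the area scaling factor).

Substituting x = 3u - v, y = 2u - v into the integrand,

    30x - 30y → 30u,

so the integral becomes

    ∬_R (30u) · |J| du dv = ∫_0^2 ∫_0^1 (30u) dv du.

Inner (v): 30u.
Outer (u): 60.

Therefore ∬_D (30x - 30y) dx dy = 60.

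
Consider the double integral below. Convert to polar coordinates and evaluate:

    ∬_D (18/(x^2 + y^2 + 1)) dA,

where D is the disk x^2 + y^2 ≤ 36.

The region D is 0 ≤ r ≤ 6, 0 ≤ θ ≤ 2π in polar coordinates, where x = r cos(θ), y = r sin(θ), and dA = r dr dθ.

Under the substitution, the integrand becomes 18/(r^2 + 1), so

    ∬_D (18/(x^2 + y^2 + 1)) dA = ∫_{0}^{2π} ∫_{0}^{6} (18/(r^2 + 1)) · r dr dθ.

Inner integral (in r): ∫_{0}^{6} (18/(r^2 + 1)) · r dr = log(129961739795077).

Outer integral (in θ): ∫_{0}^{2π} (log(129961739795077)) dθ = 18π log(37).

Therefore ∬_D (18/(x^2 + y^2 + 1)) dA = 18π log(37).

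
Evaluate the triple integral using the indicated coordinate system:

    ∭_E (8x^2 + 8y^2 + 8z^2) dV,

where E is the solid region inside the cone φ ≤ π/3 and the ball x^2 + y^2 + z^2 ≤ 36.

In spherical coordinates, x = ρ sin(φ) cos(θ), y = ρ sin(φ) sin(θ), z = ρ cos(φ), and dV = ρ^2 sin(φ) dρ dφ dθ.

The integrand becomes 8ρ^2, so

    ∭_E (8x^2 + 8y^2 + 8z^2) dV = ∫_{0}^{2π} ∫_{0}^{π/3} ∫_{0}^{6} (8ρ^2) · ρ^2 sin(φ) dρ dφ dθ.

Inner (ρ): 62208sin(φ)/5.
Middle (φ): 31104/5.
Outer (θ): 62208π/5.

Therefore the triple integral equals 62208π/5.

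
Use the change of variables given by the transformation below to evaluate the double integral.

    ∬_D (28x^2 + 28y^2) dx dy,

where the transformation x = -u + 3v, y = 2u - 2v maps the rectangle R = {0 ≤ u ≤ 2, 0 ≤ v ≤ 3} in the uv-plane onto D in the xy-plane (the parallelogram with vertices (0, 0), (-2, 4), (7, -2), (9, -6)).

Compute the Jacobian determinant of (x, y) with respect to (u, v):

    ∂(x,y)/∂(u,v) = | -1  3 | = (-1)(-2) - (3)(2) = -4.
                   | 2  -2 |

Its absolute value is |J| = 4 (the area scaling factor).

Substituting x = -u + 3v, y = 2u - 2v into the integrand,

    28x^2 + 28y^2 → 140u^2 - 392u v + 364v^2,

so the integral becomes

    ∬_R (140u^2 - 392u v + 364v^2) · |J| du dv = ∫_0^2 ∫_0^3 (560u^2 - 1568u v + 1456v^2) dv du.

Inner (v): 1680u^2 - 7056u + 13104.
Outer (u): 16576.

Therefore ∬_D (28x^2 + 28y^2) dx dy = 16576.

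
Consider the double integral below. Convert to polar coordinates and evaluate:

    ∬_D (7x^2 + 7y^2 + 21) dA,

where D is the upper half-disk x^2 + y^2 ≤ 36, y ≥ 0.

The region D is 0 ≤ r ≤ 6, 0 ≤ θ ≤ π in polar coordinates, where x = r cos(θ), y = r sin(θ), and dA = r dr dθ.

Under the substitution, the integrand becomes 7r^2 + 21, so

    ∬_D (7x^2 + 7y^2 + 21) dA = ∫_{0}^{π} ∫_{0}^{6} (7r^2 + 21) · r dr dθ.

Inner integral (in r): ∫_{0}^{6} (7r^2 + 21) · r dr = 2646.

Outer integral (in θ): ∫_{0}^{π} (2646) dθ = 2646π.

Therefore ∬_D (7x^2 + 7y^2 + 21) dA = 2646π.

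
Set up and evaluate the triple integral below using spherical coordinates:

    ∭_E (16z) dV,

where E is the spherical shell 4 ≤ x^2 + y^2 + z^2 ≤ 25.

In spherical coordinates, x = ρ sin(φ) cos(θ), y = ρ sin(φ) sin(θ), z = ρ cos(φ), and dV = ρ^2 sin(φ) dρ dφ dθ.

The integrand becomes 16ρ cos(φ), so

    ∭_E (16z) dV = ∫_{0}^{2π} ∫_{0}^{π} ∫_{2}^{5} (16ρ cos(φ)) · ρ^2 sin(φ) dρ dφ dθ.

Inner (ρ): 1218sin(2φ).
Middle (φ): 0.
Outer (θ): 0.

Therefore the triple integral equals 0.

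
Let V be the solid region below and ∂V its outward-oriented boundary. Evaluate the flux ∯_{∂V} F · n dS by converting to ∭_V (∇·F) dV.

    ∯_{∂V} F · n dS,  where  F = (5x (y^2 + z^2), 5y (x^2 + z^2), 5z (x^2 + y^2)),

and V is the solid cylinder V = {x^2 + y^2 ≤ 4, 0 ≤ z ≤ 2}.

By the divergence theorem,

    ∯_{∂V} F · n dS = ∭_V (∇ · F) dV.

Compute the divergence:
    ∇ · F = ∂F_x/∂x + ∂F_y/∂y + ∂F_z/∂z = 5y^2 + 5z^2 + 5x^2 + 5z^2 + 5x^2 + 5y^2 = 10x^2 + 10y^2 + 10z^2.

In cylindrical coordinates, x = r cos(θ), y = r sin(θ), z = z, dV = r dr dθ dz, with 0 ≤ r ≤ 2, 0 ≤ θ ≤ 2π, 0 ≤ z ≤ 2.

The integrand, after substitution and multiplying by the volume element, becomes (10r^2 + 10z^2) · r, so

    ∭_V (∇·F) dV = ∫_0^{2π} ∫_0^{2} ∫_0^{2} (10r^2 + 10z^2) · r dz dr dθ.

Inner (z from 0 to 2): 20r (r^2 + 4/3).
Middle (r from 0 to 2): 400/3.
Outer (θ from 0 to 2π): 800π/3.

Therefore ∯_{∂V} F · n dS = 800π/3.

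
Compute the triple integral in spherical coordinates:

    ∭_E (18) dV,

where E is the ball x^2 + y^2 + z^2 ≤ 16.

In spherical coordinates, x = ρ sin(φ) cos(θ), y = ρ sin(φ) sin(θ), z = ρ cos(φ), and dV = ρ^2 sin(φ) dρ dφ dθ.

The integrand becomes 18, so

    ∭_E (18) dV = ∫_{0}^{2π} ∫_{0}^{π} ∫_{0}^{4} (18) · ρ^2 sin(φ) dρ dφ dθ.

Inner (ρ): 384sin(φ).
Middle (φ): 768.
Outer (θ): 1536π.

Therefore the triple integral equals 1536π.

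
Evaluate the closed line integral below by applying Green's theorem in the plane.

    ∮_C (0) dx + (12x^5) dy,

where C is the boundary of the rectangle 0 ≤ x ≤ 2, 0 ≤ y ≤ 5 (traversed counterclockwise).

Green's theorem converts the closed line integral into a double integral over the enclosed region D:

    ∮_C P dx + Q dy = ∬_D (∂Q/∂x - ∂P/∂y) dA.

Here P = 0, Q = 12x^5, so

    ∂Q/∂x = 60x^4,    ∂P/∂y = 0,
    ∂Q/∂x - ∂P/∂y = 60x^4.

D is the region 0 ≤ x ≤ 2, 0 ≤ y ≤ 5. Evaluating the double integral:

    ∬_D (60x^4) dA = ∫_0^{2} ∫_0^{5} (60x^4) dy dx.

Inner (y from 0 to 5): 300x^4.
Outer (x from 0 to 2): 1920.

Therefore ∮_C P dx + Q dy = 1920.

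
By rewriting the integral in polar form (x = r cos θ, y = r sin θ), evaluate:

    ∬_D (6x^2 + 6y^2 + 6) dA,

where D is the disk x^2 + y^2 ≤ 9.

The region D is 0 ≤ r ≤ 3, 0 ≤ θ ≤ 2π in polar coordinates, where x = r cos(θ), y = r sin(θ), and dA = r dr dθ.

Under the substitution, the integrand becomes 6r^2 + 6, so

    ∬_D (6x^2 + 6y^2 + 6) dA = ∫_{0}^{2π} ∫_{0}^{3} (6r^2 + 6) · r dr dθ.

Inner integral (in r): ∫_{0}^{3} (6r^2 + 6) · r dr = 297/2.

Outer integral (in θ): ∫_{0}^{2π} (297/2) dθ = 297π.

Therefore ∬_D (6x^2 + 6y^2 + 6) dA = 297π.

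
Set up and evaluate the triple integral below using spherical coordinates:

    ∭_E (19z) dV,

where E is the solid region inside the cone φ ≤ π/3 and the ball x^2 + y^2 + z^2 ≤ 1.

In spherical coordinates, x = ρ sin(φ) cos(θ), y = ρ sin(φ) sin(θ), z = ρ cos(φ), and dV = ρ^2 sin(φ) dρ dφ dθ.

The integrand becomes 19ρ cos(φ), so

    ∭_E (19z) dV = ∫_{0}^{2π} ∫_{0}^{π/3} ∫_{0}^{1} (19ρ cos(φ)) · ρ^2 sin(φ) dρ dφ dθ.

Inner (ρ): 19sin(2φ)/8.
Middle (φ): 57/32.
Outer (θ): 57π/16.

Therefore the triple integral equals 57π/16.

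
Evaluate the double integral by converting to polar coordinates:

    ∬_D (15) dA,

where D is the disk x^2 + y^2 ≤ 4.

The region D is 0 ≤ r ≤ 2, 0 ≤ θ ≤ 2π in polar coordinates, where x = r cos(θ), y = r sin(θ), and dA = r dr dθ.

Under the substitution, the integrand becomes 15, so

    ∬_D (15) dA = ∫_{0}^{2π} ∫_{0}^{2} (15) · r dr dθ.

Inner integral (in r): ∫_{0}^{2} (15) · r dr = 30.

Outer integral (in θ): ∫_{0}^{2π} (30) dθ = 60π.

Therefore ∬_D (15) dA = 60π.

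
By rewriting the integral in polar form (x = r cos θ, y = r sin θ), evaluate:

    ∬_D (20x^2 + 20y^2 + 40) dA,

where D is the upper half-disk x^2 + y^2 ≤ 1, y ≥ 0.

The region D is 0 ≤ r ≤ 1, 0 ≤ θ ≤ π in polar coordinates, where x = r cos(θ), y = r sin(θ), and dA = r dr dθ.

Under the substitution, the integrand becomes 20r^2 + 40, so

    ∬_D (20x^2 + 20y^2 + 40) dA = ∫_{0}^{π} ∫_{0}^{1} (20r^2 + 40) · r dr dθ.

Inner integral (in r): ∫_{0}^{1} (20r^2 + 40) · r dr = 25.

Outer integral (in θ): ∫_{0}^{π} (25) dθ = 25π.

Therefore ∬_D (20x^2 + 20y^2 + 40) dA = 25π.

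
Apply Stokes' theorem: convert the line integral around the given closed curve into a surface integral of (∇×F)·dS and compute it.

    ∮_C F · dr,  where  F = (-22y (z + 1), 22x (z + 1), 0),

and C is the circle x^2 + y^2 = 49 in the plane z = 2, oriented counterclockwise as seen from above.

Let S be the flat disk x^2 + y^2 ≤ 49 in the plane z = 2, with upward unit normal n̂ = ẑ. By Stokes' theorem,

    ∮_C F · dr = ∬_S (∇ × F) · n̂ dS = ∬_D (curl F)_z dA,

where D is the disk x^2 + y^2 ≤ 49.

Compute the curl of F = (-22y (z + 1), 22x (z + 1), 0):
    (∇ × F)_x = ∂F_z/∂y - ∂F_y/∂z = -22x,
    (∇ × F)_y = ∂F_x/∂z - ∂F_z/∂x = -22y,
    (∇ × F)_z = ∂F_y/∂x - ∂F_x/∂y = 44z + 44.

On z = 2, (curl F)_z = 132.

Convert to polar (x = r cos θ, y = r sin θ, dA = r dr dθ); the integrand becomes 132, so

    ∬_D (curl F)_z dA = ∫_0^{2π} ∫_0^{7} (132) · r dr dθ.

Inner (r from 0 to 7): 3234.
Outer (θ from 0 to 2π): 6468π.

Therefore ∮_C F · dr = 6468π.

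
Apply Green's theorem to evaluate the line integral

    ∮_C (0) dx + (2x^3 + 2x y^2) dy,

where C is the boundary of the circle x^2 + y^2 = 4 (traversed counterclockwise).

Green's theorem converts the closed line integral into a double integral over the enclosed region D:

    ∮_C P dx + Q dy = ∬_D (∂Q/∂x - ∂P/∂y) dA.

Here P = 0, Q = 2x^3 + 2x y^2, so

    ∂Q/∂x = 6x^2 + 2y^2,    ∂P/∂y = 0,
    ∂Q/∂x - ∂P/∂y = 6x^2 + 2y^2.

D is the region x^2 + y^2 ≤ 4. Evaluating the double integral:

In polar coordinates (x = r cos θ, y = r sin θ, dA = r dr dθ) the integrand becomes 2r^2(cos(2θ) + 2), so

    ∬_D (6x^2 + 2y^2) dA = ∫_0^{2π} ∫_0^{2} (2r^2(cos(2θ) + 2)) · r dr dθ.

Inner (r from 0 to 2): 8cos(2θ) + 16.
Outer (θ from 0 to 2π): 32π.

Therefore ∮_C P dx + Q dy = 32π.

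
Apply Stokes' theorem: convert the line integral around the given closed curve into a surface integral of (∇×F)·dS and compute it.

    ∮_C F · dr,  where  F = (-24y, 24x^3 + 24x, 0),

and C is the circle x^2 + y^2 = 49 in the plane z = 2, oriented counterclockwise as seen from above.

Let S be the flat disk x^2 + y^2 ≤ 49 in the plane z = 2, with upward unit normal n̂ = ẑ. By Stokes' theorem,

    ∮_C F · dr = ∬_S (∇ × F) · n̂ dS = ∬_D (curl F)_z dA,

where D is the disk x^2 + y^2 ≤ 49.

Compute the curl of F = (-24y, 24x^3 + 24x, 0):
    (∇ × F)_x = ∂F_z/∂y - ∂F_y/∂z = 0,
    (∇ × F)_y = ∂F_x/∂z - ∂F_z/∂x = 0,
    (∇ × F)_z = ∂F_y/∂x - ∂F_x/∂y = 72x^2 + 48.

On z = 2, (curl F)_z = 72x^2 + 48.

Convert to polar (x = r cos θ, y = r sin θ, dA = r dr dθ); the integrand becomes 72r^2cos(θ)^2 + 48, so

    ∬_D (curl F)_z dA = ∫_0^{2π} ∫_0^{7} (72r^2cos(θ)^2 + 48) · r dr dθ.

Inner (r from 0 to 7): 43218cos(θ)^2 + 1176.
Outer (θ from 0 to 2π): 45570π.

Therefore ∮_C F · dr = 45570π.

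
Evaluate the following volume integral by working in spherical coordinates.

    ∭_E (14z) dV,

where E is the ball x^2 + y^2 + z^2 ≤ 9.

In spherical coordinates, x = ρ sin(φ) cos(θ), y = ρ sin(φ) sin(θ), z = ρ cos(φ), and dV = ρ^2 sin(φ) dρ dφ dθ.

The integrand becomes 14ρ cos(φ), so

    ∭_E (14z) dV = ∫_{0}^{2π} ∫_{0}^{π} ∫_{0}^{3} (14ρ cos(φ)) · ρ^2 sin(φ) dρ dφ dθ.

Inner (ρ): 567sin(2φ)/4.
Middle (φ): 0.
Outer (θ): 0.

Therefore the triple integral equals 0.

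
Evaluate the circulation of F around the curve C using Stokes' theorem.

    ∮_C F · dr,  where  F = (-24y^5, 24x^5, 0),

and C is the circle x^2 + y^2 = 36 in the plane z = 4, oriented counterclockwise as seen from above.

Let S be the flat disk x^2 + y^2 ≤ 36 in the plane z = 4, with upward unit normal n̂ = ẑ. By Stokes' theorem,

    ∮_C F · dr = ∬_S (∇ × F) · n̂ dS = ∬_D (curl F)_z dA,

where D is the disk x^2 + y^2 ≤ 36.

Compute the curl of F = (-24y^5, 24x^5, 0):
    (∇ × F)_x = ∂F_z/∂y - ∂F_y/∂z = 0,
    (∇ × F)_y = ∂F_x/∂z - ∂F_z/∂x = 0,
    (∇ × F)_z = ∂F_y/∂x - ∂F_x/∂y = 120x^4 + 120y^4.

On z = 4, (curl F)_z = 120x^4 + 120y^4.

Convert to polar (x = r cos θ, y = r sin θ, dA = r dr dθ); the integrand becomes 120r^4(sin(θ)^4 + cos(θ)^4), so

    ∬_D (curl F)_z dA = ∫_0^{2π} ∫_0^{6} (120r^4(sin(θ)^4 + cos(θ)^4)) · r dr dθ.

Inner (r from 0 to 6): 933120sin(θ)^4 + 933120cos(θ)^4.
Outer (θ from 0 to 2π): 1399680π.

Therefore ∮_C F · dr = 1399680π.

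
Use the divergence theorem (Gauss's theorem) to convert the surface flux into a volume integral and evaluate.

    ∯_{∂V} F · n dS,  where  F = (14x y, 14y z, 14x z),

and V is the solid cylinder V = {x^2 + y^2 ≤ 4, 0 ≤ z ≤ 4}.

By the divergence theorem,

    ∯_{∂V} F · n dS = ∭_V (∇ · F) dV.

Compute the divergence:
    ∇ · F = ∂F_x/∂x + ∂F_y/∂y + ∂F_z/∂z = 14y + 14z + 14x = 14x + 14y + 14z.

In cylindrical coordinates, x = r cos(θ), y = r sin(θ), z = z, dV = r dr dθ dz, with 0 ≤ r ≤ 2, 0 ≤ θ ≤ 2π, 0 ≤ z ≤ 4.

The integrand, after substitution and multiplying by the volume element, becomes (14sqrt(2)r sin(θ + π/4) + 14z) · r, so

    ∭_V (∇·F) dV = ∫_0^{2π} ∫_0^{2} ∫_0^{4} (14sqrt(2)r sin(θ + π/4) + 14z) · r dz dr dθ.

Inner (z from 0 to 4): 56r (sqrt(2)r sin(θ + π/4) + 2).
Middle (r from 0 to 2): 448sqrt(2)sin(θ + π/4)/3 + 224.
Outer (θ from 0 to 2π): 448π.

Therefore ∯_{∂V} F · n dS = 448π.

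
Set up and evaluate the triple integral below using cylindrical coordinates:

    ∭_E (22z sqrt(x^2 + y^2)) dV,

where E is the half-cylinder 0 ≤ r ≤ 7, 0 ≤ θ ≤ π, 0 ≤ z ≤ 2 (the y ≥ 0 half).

In cylindrical coordinates, x = r cos(θ), y = r sin(θ), z = z, and dV = r dr dθ dz.

The integrand becomes 22r z, so

    ∭_E (22z sqrt(x^2 + y^2)) dV = ∫_{0}^{π} ∫_{0}^{7} ∫_{0}^{2} (22r z) · r dz dr dθ.

Inner (z): 44r^2.
Middle (r from 0 to 7): 15092/3.
Outer (θ): 15092π/3.

Therefore the triple integral equals 15092π/3.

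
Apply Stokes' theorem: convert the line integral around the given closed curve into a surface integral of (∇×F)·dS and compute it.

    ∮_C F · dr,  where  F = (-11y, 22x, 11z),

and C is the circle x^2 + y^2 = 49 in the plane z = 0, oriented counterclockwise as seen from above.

Let S be the flat disk x^2 + y^2 ≤ 49 in the plane z = 0, with upward unit normal n̂ = ẑ. By Stokes' theorem,

    ∮_C F · dr = ∬_S (∇ × F) · n̂ dS = ∬_D (curl F)_z dA,

where D is the disk x^2 + y^2 ≤ 49.

Compute the curl of F = (-11y, 22x, 11z):
    (∇ × F)_x = ∂F_z/∂y - ∂F_y/∂z = 0,
    (∇ × F)_y = ∂F_x/∂z - ∂F_z/∂x = 0,
    (∇ × F)_z = ∂F_y/∂x - ∂F_x/∂y = 33.

On z = 0, (curl F)_z = 33.

Convert to polar (x = r cos θ, y = r sin θ, dA = r dr dθ); the integrand becomes 33, so

    ∬_D (curl F)_z dA = ∫_0^{2π} ∫_0^{7} (33) · r dr dθ.

Inner (r from 0 to 7): 1617/2.
Outer (θ from 0 to 2π): 1617π.

Therefore ∮_C F · dr = 1617π.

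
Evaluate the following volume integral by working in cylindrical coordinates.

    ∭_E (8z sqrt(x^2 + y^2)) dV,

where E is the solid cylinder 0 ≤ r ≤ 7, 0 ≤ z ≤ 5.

In cylindrical coordinates, x = r cos(θ), y = r sin(θ), z = z, and dV = r dr dθ dz.

The integrand becomes 8r z, so

    ∭_E (8z sqrt(x^2 + y^2)) dV = ∫_{0}^{2π} ∫_{0}^{7} ∫_{0}^{5} (8r z) · r dz dr dθ.

Inner (z): 100r^2.
Middle (r from 0 to 7): 34300/3.
Outer (θ): 68600π/3.

Therefore the triple integral equals 68600π/3.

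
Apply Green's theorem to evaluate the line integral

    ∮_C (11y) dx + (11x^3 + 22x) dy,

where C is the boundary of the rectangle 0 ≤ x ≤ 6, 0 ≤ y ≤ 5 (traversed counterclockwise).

Green's theorem converts the closed line integral into a double integral over the enclosed region D:

    ∮_C P dx + Q dy = ∬_D (∂Q/∂x - ∂P/∂y) dA.

Here P = 11y, Q = 11x^3 + 22x, so

    ∂Q/∂x = 33x^2 + 22,    ∂P/∂y = 11,
    ∂Q/∂x - ∂P/∂y = 33x^2 + 11.

D is the region 0 ≤ x ≤ 6, 0 ≤ y ≤ 5. Evaluating the double integral:

    ∬_D (33x^2 + 11) dA = ∫_0^{6} ∫_0^{5} (33x^2 + 11) dy dx.

Inner (y from 0 to 5): 165x^2 + 55.
Outer (x from 0 to 6): 12210.

Therefore ∮_C P dx + Q dy = 12210.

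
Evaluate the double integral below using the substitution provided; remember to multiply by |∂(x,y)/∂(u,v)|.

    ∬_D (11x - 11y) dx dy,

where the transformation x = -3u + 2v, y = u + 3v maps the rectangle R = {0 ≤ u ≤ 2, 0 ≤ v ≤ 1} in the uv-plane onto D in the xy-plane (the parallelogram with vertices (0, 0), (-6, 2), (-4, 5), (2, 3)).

Compute the Jacobian determinant of (x, y) with respect to (u, v):

    ∂(x,y)/∂(u,v) = | -3  2 | = (-3)(3) - (2)(1) = -11.
                   | 1  3 |

Its absolute value is |J| = 11 (the area scaling factor).

Substituting x = -3u + 2v, y = u + 3v into the integrand,

    11x - 11y → -44u - 11v,

so the integral becomes

    ∬_R (-44u - 11v) · |J| du dv = ∫_0^2 ∫_0^1 (-484u - 121v) dv du.

Inner (v): -484u - 121/2.
Outer (u): -1089.

Therefore ∬_D (11x - 11y) dx dy = -1089.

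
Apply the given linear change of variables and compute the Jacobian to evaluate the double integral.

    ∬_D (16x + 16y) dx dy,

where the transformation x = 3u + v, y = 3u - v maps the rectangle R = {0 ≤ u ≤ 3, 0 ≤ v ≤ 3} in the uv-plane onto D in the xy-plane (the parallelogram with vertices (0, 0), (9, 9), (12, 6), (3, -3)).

Compute the Jacobian determinant of (x, y) with respect to (u, v):

    ∂(x,y)/∂(u,v) = | 3  1 | = (3)(-1) - (1)(3) = -6.
                   | 3  -1 |

Its absolute value is |J| = 6 (the area scaling factor).

Substituting x = 3u + v, y = 3u - v into the integrand,

    16x + 16y → 96u,

so the integral becomes

    ∬_R (96u) · |J| du dv = ∫_0^3 ∫_0^3 (576u) dv du.

Inner (v): 1728u.
Outer (u): 7776.

Therefore ∬_D (16x + 16y) dx dy = 7776.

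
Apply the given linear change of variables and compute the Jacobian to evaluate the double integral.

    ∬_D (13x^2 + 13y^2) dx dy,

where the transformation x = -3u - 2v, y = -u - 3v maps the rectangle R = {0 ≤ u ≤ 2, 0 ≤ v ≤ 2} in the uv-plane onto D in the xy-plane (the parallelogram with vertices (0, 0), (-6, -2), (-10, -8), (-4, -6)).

Compute the Jacobian determinant of (x, y) with respect to (u, v):

    ∂(x,y)/∂(u,v) = | -3  -2 | = (-3)(-3) - (-2)(-1) = 7.
                   | -1  -3 |

Its absolute value is |J| = 7 (the area scaling factor).

Substituting x = -3u - 2v, y = -u - 3v into the integrand,

    13x^2 + 13y^2 → 130u^2 + 234u v + 169v^2,

so the integral becomes

    ∬_R (130u^2 + 234u v + 169v^2) · |J| du dv = ∫_0^2 ∫_0^2 (910u^2 + 1638u v + 1183v^2) dv du.

Inner (v): 1820u^2 + 3276u + 9464/3.
Outer (u): 53144/3.

Therefore ∬_D (13x^2 + 13y^2) dx dy = 53144/3.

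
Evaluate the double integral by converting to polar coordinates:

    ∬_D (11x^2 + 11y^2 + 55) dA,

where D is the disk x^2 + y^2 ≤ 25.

The region D is 0 ≤ r ≤ 5, 0 ≤ θ ≤ 2π in polar coordinates, where x = r cos(θ), y = r sin(θ), and dA = r dr dθ.

Under the substitution, the integrand becomes 11r^2 + 55, so

    ∬_D (11x^2 + 11y^2 + 55) dA = ∫_{0}^{2π} ∫_{0}^{5} (11r^2 + 55) · r dr dθ.

Inner integral (in r): ∫_{0}^{5} (11r^2 + 55) · r dr = 9625/4.

Outer integral (in θ): ∫_{0}^{2π} (9625/4) dθ = 9625π/2.

Therefore ∬_D (11x^2 + 11y^2 + 55) dA = 9625π/2.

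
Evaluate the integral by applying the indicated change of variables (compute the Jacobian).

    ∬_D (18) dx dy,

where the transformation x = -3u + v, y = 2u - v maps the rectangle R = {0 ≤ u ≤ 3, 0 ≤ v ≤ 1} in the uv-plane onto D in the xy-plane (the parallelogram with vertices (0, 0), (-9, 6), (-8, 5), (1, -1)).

Compute the Jacobian determinant of (x, y) with respect to (u, v):

    ∂(x,y)/∂(u,v) = | -3  1 | = (-3)(-1) - (1)(2) = 1.
                   | 2  -1 |

Its absolute value is |J| = 1 (the area scaling factor).

Substituting x = -3u + v, y = 2u - v into the integrand,

    18 → 18,

so the integral becomes

    ∬_R (18) · |J| du dv = ∫_0^3 ∫_0^1 (18) dv du.

Inner (v): 18.
Outer (u): 54.

Therefore ∬_D (18) dx dy = 54.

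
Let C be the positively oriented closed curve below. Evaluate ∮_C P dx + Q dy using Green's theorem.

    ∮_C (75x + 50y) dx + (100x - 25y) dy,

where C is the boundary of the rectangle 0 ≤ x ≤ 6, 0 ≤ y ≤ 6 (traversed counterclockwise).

Green's theorem converts the closed line integral into a double integral over the enclosed region D:

    ∮_C P dx + Q dy = ∬_D (∂Q/∂x - ∂P/∂y) dA.

Here P = 75x + 50y, Q = 100x - 25y, so

    ∂Q/∂x = 100,    ∂P/∂y = 50,
    ∂Q/∂x - ∂P/∂y = 50.

D is the region 0 ≤ x ≤ 6, 0 ≤ y ≤ 6. Evaluating the double integral:

    ∬_D (50) dA = ∫_0^{6} ∫_0^{6} (50) dy dx.

Inner (y from 0 to 6): 300.
Outer (x from 0 to 6): 1800.

Therefore ∮_C P dx + Q dy = 1800.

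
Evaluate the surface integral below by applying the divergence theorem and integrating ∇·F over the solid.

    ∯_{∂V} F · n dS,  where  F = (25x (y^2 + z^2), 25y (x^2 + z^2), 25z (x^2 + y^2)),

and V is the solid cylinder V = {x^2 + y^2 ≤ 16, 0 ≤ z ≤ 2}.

By the divergence theorem,

    ∯_{∂V} F · n dS = ∭_V (∇ · F) dV.

Compute the divergence:
    ∇ · F = ∂F_x/∂x + ∂F_y/∂y + ∂F_z/∂z = 25y^2 + 25z^2 + 25x^2 + 25z^2 + 25x^2 + 25y^2 = 50x^2 + 50y^2 + 50z^2.

In cylindrical coordinates, x = r cos(θ), y = r sin(θ), z = z, dV = r dr dθ dz, with 0 ≤ r ≤ 4, 0 ≤ θ ≤ 2π, 0 ≤ z ≤ 2.

The integrand, after substitution and multiplying by the volume element, becomes (50r^2 + 50z^2) · r, so

    ∭_V (∇·F) dV = ∫_0^{2π} ∫_0^{4} ∫_0^{2} (50r^2 + 50z^2) · r dz dr dθ.

Inner (z from 0 to 2): 100r (r^2 + 4/3).
Middle (r from 0 to 4): 22400/3.
Outer (θ from 0 to 2π): 44800π/3.

Therefore ∯_{∂V} F · n dS = 44800π/3.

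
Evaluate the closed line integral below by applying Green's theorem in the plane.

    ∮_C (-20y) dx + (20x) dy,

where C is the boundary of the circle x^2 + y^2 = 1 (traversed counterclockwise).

Green's theorem converts the closed line integral into a double integral over the enclosed region D:

    ∮_C P dx + Q dy = ∬_D (∂Q/∂x - ∂P/∂y) dA.

Here P = -20y, Q = 20x, so

    ∂Q/∂x = 20,    ∂P/∂y = -20,
    ∂Q/∂x - ∂P/∂y = 40.

D is the region x^2 + y^2 ≤ 1. Evaluating the double integral:

In polar coordinates (x = r cos θ, y = r sin θ, dA = r dr dθ) the integrand becomes 40, so

    ∬_D (40) dA = ∫_0^{2π} ∫_0^{1} (40) · r dr dθ.

Inner (r from 0 to 1): 20.
Outer (θ from 0 to 2π): 40π.

Therefore ∮_C P dx + Q dy = 40π.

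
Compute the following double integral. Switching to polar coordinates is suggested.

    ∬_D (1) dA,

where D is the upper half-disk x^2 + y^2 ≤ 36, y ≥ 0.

The region D is 0 ≤ r ≤ 6, 0 ≤ θ ≤ π in polar coordinates, where x = r cos(θ), y = r sin(θ), and dA = r dr dθ.

Under the substitution, the integrand becomes 1, so

    ∬_D (1) dA = ∫_{0}^{π} ∫_{0}^{6} (1) · r dr dθ.

Inner integral (in r): ∫_{0}^{6} (1) · r dr = 18.

Outer integral (in θ): ∫_{0}^{π} (18) dθ = 18π.

Therefore ∬_D (1) dA = 18π.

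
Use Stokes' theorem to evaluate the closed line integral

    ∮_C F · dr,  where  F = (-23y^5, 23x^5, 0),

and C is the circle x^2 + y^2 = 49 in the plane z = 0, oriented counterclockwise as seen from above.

Let S be the flat disk x^2 + y^2 ≤ 49 in the plane z = 0, with upward unit normal n̂ = ẑ. By Stokes' theorem,

    ∮_C F · dr = ∬_S (∇ × F) · n̂ dS = ∬_D (curl F)_z dA,

where D is the disk x^2 + y^2 ≤ 49.

Compute the curl of F = (-23y^5, 23x^5, 0):
    (∇ × F)_x = ∂F_z/∂y - ∂F_y/∂z = 0,
    (∇ × F)_y = ∂F_x/∂z - ∂F_z/∂x = 0,
    (∇ × F)_z = ∂F_y/∂x - ∂F_x/∂y = 115x^4 + 115y^4.

On z = 0, (curl F)_z = 115x^4 + 115y^4.

Convert to polar (x = r cos θ, y = r sin θ, dA = r dr dθ); the integrand becomes 115r^4(sin(θ)^4 + cos(θ)^4), so

    ∬_D (curl F)_z dA = ∫_0^{2π} ∫_0^{7} (115r^4(sin(θ)^4 + cos(θ)^4)) · r dr dθ.

Inner (r from 0 to 7): 13529635sin(θ)^4/6 + 13529635cos(θ)^4/6.
Outer (θ from 0 to 2π): 13529635π/4.

Therefore ∮_C F · dr = 13529635π/4.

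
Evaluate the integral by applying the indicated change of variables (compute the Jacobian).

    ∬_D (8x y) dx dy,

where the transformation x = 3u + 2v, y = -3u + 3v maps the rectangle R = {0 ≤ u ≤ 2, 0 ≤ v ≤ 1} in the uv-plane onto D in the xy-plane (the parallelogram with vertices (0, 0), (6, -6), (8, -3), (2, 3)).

Compute the Jacobian determinant of (x, y) with respect to (u, v):

    ∂(x,y)/∂(u,v) = | 3  2 | = (3)(3) - (2)(-3) = 15.
                   | -3  3 |

Its absolute value is |J| = 15 (the area scaling factor).

Substituting x = 3u + 2v, y = -3u + 3v into the integrand,

    8x y → -72u^2 + 24u v + 48v^2,

so the integral becomes

    ∬_R (-72u^2 + 24u v + 48v^2) · |J| du dv = ∫_0^2 ∫_0^1 (-1080u^2 + 360u v + 720v^2) dv du.

Inner (v): -1080u^2 + 180u + 240.
Outer (u): -2040.

Therefore ∬_D (8x y) dx dy = -2040.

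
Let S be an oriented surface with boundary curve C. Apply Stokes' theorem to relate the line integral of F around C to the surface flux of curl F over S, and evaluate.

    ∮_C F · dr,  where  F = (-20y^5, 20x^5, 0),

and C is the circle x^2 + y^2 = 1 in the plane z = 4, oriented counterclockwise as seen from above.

Let S be the flat disk x^2 + y^2 ≤ 1 in the plane z = 4, with upward unit normal n̂ = ẑ. By Stokes' theorem,

    ∮_C F · dr = ∬_S (∇ × F) · n̂ dS = ∬_D (curl F)_z dA,

where D is the disk x^2 + y^2 ≤ 1.

Compute the curl of F = (-20y^5, 20x^5, 0):
    (∇ × F)_x = ∂F_z/∂y - ∂F_y/∂z = 0,
    (∇ × F)_y = ∂F_x/∂z - ∂F_z/∂x = 0,
    (∇ × F)_z = ∂F_y/∂x - ∂F_x/∂y = 100x^4 + 100y^4.

On z = 4, (curl F)_z = 100x^4 + 100y^4.

Convert to polar (x = r cos θ, y = r sin θ, dA = r dr dθ); the integrand becomes 100r^4(sin(θ)^4 + cos(θ)^4), so

    ∬_D (curl F)_z dA = ∫_0^{2π} ∫_0^{1} (100r^4(sin(θ)^4 + cos(θ)^4)) · r dr dθ.

Inner (r from 0 to 1): 50sin(θ)^4/3 + 50cos(θ)^4/3.
Outer (θ from 0 to 2π): 25π.

Therefore ∮_C F · dr = 25π.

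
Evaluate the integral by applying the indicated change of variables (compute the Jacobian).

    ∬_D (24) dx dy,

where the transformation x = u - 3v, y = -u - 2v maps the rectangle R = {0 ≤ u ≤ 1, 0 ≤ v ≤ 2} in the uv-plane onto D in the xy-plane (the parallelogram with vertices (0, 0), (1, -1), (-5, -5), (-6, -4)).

Compute the Jacobian determinant of (x, y) with respect to (u, v):

    ∂(x,y)/∂(u,v) = | 1  -3 | = (1)(-2) - (-3)(-1) = -5.
                   | -1  -2 |

Its absolute value is |J| = 5 (the area scaling factor).

Substituting x = u - 3v, y = -u - 2v into the integrand,

    24 → 24,

so the integral becomes

    ∬_R (24) · |J| du dv = ∫_0^1 ∫_0^2 (120) dv du.

Inner (v): 240.
Outer (u): 240.

Therefore ∬_D (24) dx dy = 240.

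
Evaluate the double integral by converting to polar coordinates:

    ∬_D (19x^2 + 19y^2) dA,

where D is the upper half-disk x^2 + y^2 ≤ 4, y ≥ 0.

The region D is 0 ≤ r ≤ 2, 0 ≤ θ ≤ π in polar coordinates, where x = r cos(θ), y = r sin(θ), and dA = r dr dθ.

Under the substitution, the integrand becomes 19r^2, so

    ∬_D (19x^2 + 19y^2) dA = ∫_{0}^{π} ∫_{0}^{2} (19r^2) · r dr dθ.

Inner integral (in r): ∫_{0}^{2} (19r^2) · r dr = 76.

Outer integral (in θ): ∫_{0}^{π} (76) dθ = 76π.

Therefore ∬_D (19x^2 + 19y^2) dA = 76π.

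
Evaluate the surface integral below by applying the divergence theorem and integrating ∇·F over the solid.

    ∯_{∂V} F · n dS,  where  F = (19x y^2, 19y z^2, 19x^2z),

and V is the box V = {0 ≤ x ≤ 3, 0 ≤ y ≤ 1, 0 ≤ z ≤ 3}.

By the divergence theorem,

    ∯_{∂V} F · n dS = ∭_V (∇ · F) dV.

Compute the divergence:
    ∇ · F = ∂F_x/∂x + ∂F_y/∂y + ∂F_z/∂z = 19y^2 + 19z^2 + 19x^2 = 19x^2 + 19y^2 + 19z^2.

V is a rectangular box, so dV = dx dy dz with 0 ≤ x ≤ 3, 0 ≤ y ≤ 1, 0 ≤ z ≤ 3.

Integrate (19x^2 + 19y^2 + 19z^2) over V as an iterated integral:

    ∭_V (∇·F) dV = ∫_0^{3} ∫_0^{1} ∫_0^{3} (19x^2 + 19y^2 + 19z^2) dz dy dx.

Inner (z from 0 to 3): 57x^2 + 57y^2 + 171.
Middle (y from 0 to 1): 57x^2 + 190.
Outer (x from 0 to 3): 1083.

Therefore ∯_{∂V} F · n dS = 1083.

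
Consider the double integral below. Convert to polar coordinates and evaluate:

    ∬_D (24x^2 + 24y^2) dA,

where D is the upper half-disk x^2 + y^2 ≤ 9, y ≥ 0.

The region D is 0 ≤ r ≤ 3, 0 ≤ θ ≤ π in polar coordinates, where x = r cos(θ), y = r sin(θ), and dA = r dr dθ.

Under the substitution, the integrand becomes 24r^2, so

    ∬_D (24x^2 + 24y^2) dA = ∫_{0}^{π} ∫_{0}^{3} (24r^2) · r dr dθ.

Inner integral (in r): ∫_{0}^{3} (24r^2) · r dr = 486.

Outer integral (in θ): ∫_{0}^{π} (486) dθ = 486π.

Therefore ∬_D (24x^2 + 24y^2) dA = 486π.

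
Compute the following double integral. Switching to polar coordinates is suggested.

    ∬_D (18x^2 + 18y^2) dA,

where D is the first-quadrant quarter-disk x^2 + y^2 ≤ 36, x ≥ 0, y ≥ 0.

The region D is 0 ≤ r ≤ 6, 0 ≤ θ ≤ π/2 in polar coordinates, where x = r cos(θ), y = r sin(θ), and dA = r dr dθ.

Under the substitution, the integrand becomes 18r^2, so

    ∬_D (18x^2 + 18y^2) dA = ∫_{0}^{π/2} ∫_{0}^{6} (18r^2) · r dr dθ.

Inner integral (in r): ∫_{0}^{6} (18r^2) · r dr = 5832.

Outer integral (in θ): ∫_{0}^{π/2} (5832) dθ = 2916π.

Therefore ∬_D (18x^2 + 18y^2) dA = 2916π.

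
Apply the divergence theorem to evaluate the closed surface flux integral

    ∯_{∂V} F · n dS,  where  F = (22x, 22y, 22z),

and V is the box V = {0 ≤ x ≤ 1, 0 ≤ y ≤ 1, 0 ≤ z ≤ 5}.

By the divergence theorem,

    ∯_{∂V} F · n dS = ∭_V (∇ · F) dV.

Compute the divergence:
    ∇ · F = ∂F_x/∂x + ∂F_y/∂y + ∂F_z/∂z = 22 + 22 + 22 = 66.

V is a rectangular box, so dV = dx dy dz with 0 ≤ x ≤ 1, 0 ≤ y ≤ 1, 0 ≤ z ≤ 5.

Integrate (66) over V as an iterated integral:

    ∭_V (∇·F) dV = ∫_0^{1} ∫_0^{1} ∫_0^{5} (66) dz dy dx.

Inner (z from 0 to 5): 330.
Middle (y from 0 to 1): 330.
Outer (x from 0 to 1): 330.

Therefore ∯_{∂V} F · n dS = 330.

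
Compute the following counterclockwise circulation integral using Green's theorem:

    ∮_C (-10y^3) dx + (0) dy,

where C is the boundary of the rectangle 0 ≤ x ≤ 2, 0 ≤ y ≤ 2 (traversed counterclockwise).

Green's theorem converts the closed line integral into a double integral over the enclosed region D:

    ∮_C P dx + Q dy = ∬_D (∂Q/∂x - ∂P/∂y) dA.

Here P = -10y^3, Q = 0, so

    ∂Q/∂x = 0,    ∂P/∂y = -30y^2,
    ∂Q/∂x - ∂P/∂y = 30y^2.

D is the region 0 ≤ x ≤ 2, 0 ≤ y ≤ 2. Evaluating the double integral:

    ∬_D (30y^2) dA = ∫_0^{2} ∫_0^{2} (30y^2) dy dx.

Inner (y from 0 to 2): 80.
Outer (x from 0 to 2): 160.

Therefore ∮_C P dx + Q dy = 160.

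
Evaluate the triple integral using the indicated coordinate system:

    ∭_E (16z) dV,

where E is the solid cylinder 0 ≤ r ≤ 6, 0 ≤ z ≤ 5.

In cylindrical coordinates, x = r cos(θ), y = r sin(θ), z = z, and dV = r dr dθ dz.

The integrand becomes 16z, so

    ∭_E (16z) dV = ∫_{0}^{2π} ∫_{0}^{6} ∫_{0}^{5} (16z) · r dz dr dθ.

Inner (z): 200r.
Middle (r from 0 to 6): 3600.
Outer (θ): 7200π.

Therefore the triple integral equals 7200π.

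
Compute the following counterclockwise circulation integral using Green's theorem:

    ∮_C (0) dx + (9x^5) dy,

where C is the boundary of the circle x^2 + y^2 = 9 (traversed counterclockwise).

Green's theorem converts the closed line integral into a double integral over the enclosed region D:

    ∮_C P dx + Q dy = ∬_D (∂Q/∂x - ∂P/∂y) dA.

Here P = 0, Q = 9x^5, so

    ∂Q/∂x = 45x^4,    ∂P/∂y = 0,
    ∂Q/∂x - ∂P/∂y = 45x^4.

D is the region x^2 + y^2 ≤ 9. Evaluating the double integral:

In polar coordinates (x = r cos θ, y = r sin θ, dA = r dr dθ) the integrand becomes 45r^4cos(θ)^4, so

    ∬_D (45x^4) dA = ∫_0^{2π} ∫_0^{3} (45r^4cos(θ)^4) · r dr dθ.

Inner (r from 0 to 3): 10935cos(θ)^4/2.
Outer (θ from 0 to 2π): 32805π/8.

Therefore ∮_C P dx + Q dy = 32805π/8.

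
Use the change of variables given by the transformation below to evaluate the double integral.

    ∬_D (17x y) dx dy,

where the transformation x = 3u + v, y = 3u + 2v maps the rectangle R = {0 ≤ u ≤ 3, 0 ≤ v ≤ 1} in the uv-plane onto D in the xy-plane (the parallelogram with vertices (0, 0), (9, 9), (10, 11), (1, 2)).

Compute the Jacobian determinant of (x, y) with respect to (u, v):

    ∂(x,y)/∂(u,v) = | 3  1 | = (3)(2) - (1)(3) = 3.
                   | 3  2 |

Its absolute value is |J| = 3 (the area scaling factor).

Substituting x = 3u + v, y = 3u + 2v into the integrand,

    17x y → 153u^2 + 153u v + 34v^2,

so the integral becomes

    ∬_R (153u^2 + 153u v + 34v^2) · |J| du dv = ∫_0^3 ∫_0^1 (459u^2 + 459u v + 102v^2) dv du.

Inner (v): 459u^2 + 459u/2 + 34.
Outer (u): 21063/4.

Therefore ∬_D (17x y) dx dy = 21063/4.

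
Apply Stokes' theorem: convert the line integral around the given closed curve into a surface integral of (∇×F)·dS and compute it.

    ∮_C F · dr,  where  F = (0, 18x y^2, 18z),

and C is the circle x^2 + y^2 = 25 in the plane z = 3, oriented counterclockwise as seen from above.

Let S be the flat disk x^2 + y^2 ≤ 25 in the plane z = 3, with upward unit normal n̂ = ẑ. By Stokes' theorem,

    ∮_C F · dr = ∬_S (∇ × F) · n̂ dS = ∬_D (curl F)_z dA,

where D is the disk x^2 + y^2 ≤ 25.

Compute the curl of F = (0, 18x y^2, 18z):
    (∇ × F)_x = ∂F_z/∂y - ∂F_y/∂z = 0,
    (∇ × F)_y = ∂F_x/∂z - ∂F_z/∂x = 0,
    (∇ × F)_z = ∂F_y/∂x - ∂F_x/∂y = 18y^2.

On z = 3, (curl F)_z = 18y^2.

Convert to polar (x = r cos θ, y = r sin θ, dA = r dr dθ); the integrand becomes 18r^2sin(θ)^2, so

    ∬_D (curl F)_z dA = ∫_0^{2π} ∫_0^{5} (18r^2sin(θ)^2) · r dr dθ.

Inner (r from 0 to 5): 5625sin(θ)^2/2.
Outer (θ from 0 to 2π): 5625π/2.

Therefore ∮_C F · dr = 5625π/2.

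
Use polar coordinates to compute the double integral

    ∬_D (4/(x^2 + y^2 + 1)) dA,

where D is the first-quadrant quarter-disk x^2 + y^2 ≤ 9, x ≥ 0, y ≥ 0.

The region D is 0 ≤ r ≤ 3, 0 ≤ θ ≤ π/2 in polar coordinates, where x = r cos(θ), y = r sin(θ), and dA = r dr dθ.

Under the substitution, the integrand becomes 4/(r^2 + 1), so

    ∬_D (4/(x^2 + y^2 + 1)) dA = ∫_{0}^{π/2} ∫_{0}^{3} (4/(r^2 + 1)) · r dr dθ.

Inner integral (in r): ∫_{0}^{3} (4/(r^2 + 1)) · r dr = log(100).

Outer integral (in θ): ∫_{0}^{π/2} (log(100)) dθ = π log(10).

Therefore ∬_D (4/(x^2 + y^2 + 1)) dA = π log(10).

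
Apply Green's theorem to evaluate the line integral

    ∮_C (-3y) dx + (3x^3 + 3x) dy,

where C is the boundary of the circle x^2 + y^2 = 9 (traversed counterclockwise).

Green's theorem converts the closed line integral into a double integral over the enclosed region D:

    ∮_C P dx + Q dy = ∬_D (∂Q/∂x - ∂P/∂y) dA.

Here P = -3y, Q = 3x^3 + 3x, so

    ∂Q/∂x = 9x^2 + 3,    ∂P/∂y = -3,
    ∂Q/∂x - ∂P/∂y = 9x^2 + 6.

D is the region x^2 + y^2 ≤ 9. Evaluating the double integral:

In polar coordinates (x = r cos θ, y = r sin θ, dA = r dr dθ) the integrand becomes 9r^2cos(θ)^2 + 6, so

    ∬_D (9x^2 + 6) dA = ∫_0^{2π} ∫_0^{3} (9r^2cos(θ)^2 + 6) · r dr dθ.

Inner (r from 0 to 3): 729cos(θ)^2/4 + 27.
Outer (θ from 0 to 2π): 945π/4.

Therefore ∮_C P dx + Q dy = 945π/4.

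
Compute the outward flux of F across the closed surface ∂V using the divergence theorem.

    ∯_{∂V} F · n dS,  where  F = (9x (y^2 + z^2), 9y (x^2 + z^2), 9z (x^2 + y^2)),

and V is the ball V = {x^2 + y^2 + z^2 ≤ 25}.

By the divergence theorem,

    ∯_{∂V} F · n dS = ∭_V (∇ · F) dV.

Compute the divergence:
    ∇ · F = ∂F_x/∂x + ∂F_y/∂y + ∂F_z/∂z = 9y^2 + 9z^2 + 9x^2 + 9z^2 + 9x^2 + 9y^2 = 18x^2 + 18y^2 + 18z^2.

In spherical coordinates, x = ρ sin(φ) cos(θ), y = ρ sin(φ) sin(θ), z = ρ cos(φ), dV = ρ^2 sin(φ) dρ dφ dθ, with 0 ≤ ρ ≤ 5, 0 ≤ φ ≤ π, 0 ≤ θ ≤ 2π.

The integrand, after substitution and multiplying by the volume element, becomes (18ρ^2) · ρ^2 sin(φ), so

    ∭_V (∇·F) dV = ∫_0^{2π} ∫_0^{π} ∫_0^{5} (18ρ^2) · ρ^2 sin(φ) dρ dφ dθ.

Inner (ρ from 0 to 5): 11250sin(φ).
Middle (φ from 0 to π): 22500.
Outer (θ from 0 to 2π): 45000π.

Therefore ∯_{∂V} F · n dS = 45000π.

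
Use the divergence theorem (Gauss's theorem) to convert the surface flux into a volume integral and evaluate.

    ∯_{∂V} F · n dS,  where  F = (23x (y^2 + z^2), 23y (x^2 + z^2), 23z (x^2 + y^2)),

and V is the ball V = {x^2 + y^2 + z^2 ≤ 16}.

By the divergence theorem,

    ∯_{∂V} F · n dS = ∭_V (∇ · F) dV.

Compute the divergence:
    ∇ · F = ∂F_x/∂x + ∂F_y/∂y + ∂F_z/∂z = 23y^2 + 23z^2 + 23x^2 + 23z^2 + 23x^2 + 23y^2 = 46x^2 + 46y^2 + 46z^2.

In spherical coordinates, x = ρ sin(φ) cos(θ), y = ρ sin(φ) sin(θ), z = ρ cos(φ), dV = ρ^2 sin(φ) dρ dφ dθ, with 0 ≤ ρ ≤ 4, 0 ≤ φ ≤ π, 0 ≤ θ ≤ 2π.

The integrand, after substitution and multiplying by the volume element, becomes (46ρ^2) · ρ^2 sin(φ), so

    ∭_V (∇·F) dV = ∫_0^{2π} ∫_0^{π} ∫_0^{4} (46ρ^2) · ρ^2 sin(φ) dρ dφ dθ.

Inner (ρ from 0 to 4): 47104sin(φ)/5.
Middle (φ from 0 to π): 94208/5.
Outer (θ from 0 to 2π): 188416π/5.

Therefore ∯_{∂V} F · n dS = 188416π/5.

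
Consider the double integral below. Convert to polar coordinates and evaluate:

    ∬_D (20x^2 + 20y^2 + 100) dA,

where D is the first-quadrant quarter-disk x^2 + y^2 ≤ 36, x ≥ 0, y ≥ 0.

The region D is 0 ≤ r ≤ 6, 0 ≤ θ ≤ π/2 in polar coordinates, where x = r cos(θ), y = r sin(θ), and dA = r dr dθ.

Under the substitution, the integrand becomes 20r^2 + 100, so

    ∬_D (20x^2 + 20y^2 + 100) dA = ∫_{0}^{π/2} ∫_{0}^{6} (20r^2 + 100) · r dr dθ.

Inner integral (in r): ∫_{0}^{6} (20r^2 + 100) · r dr = 8280.

Outer integral (in θ): ∫_{0}^{π/2} (8280) dθ = 4140π.

Therefore ∬_D (20x^2 + 20y^2 + 100) dA = 4140π.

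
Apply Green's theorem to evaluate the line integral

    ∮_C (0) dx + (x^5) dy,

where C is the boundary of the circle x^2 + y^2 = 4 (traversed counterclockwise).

Green's theorem converts the closed line integral into a double integral over the enclosed region D:

    ∮_C P dx + Q dy = ∬_D (∂Q/∂x - ∂P/∂y) dA.

Here P = 0, Q = x^5, so

    ∂Q/∂x = 5x^4,    ∂P/∂y = 0,
    ∂Q/∂x - ∂P/∂y = 5x^4.

D is the region x^2 + y^2 ≤ 4. Evaluating the double integral:

In polar coordinates (x = r cos θ, y = r sin θ, dA = r dr dθ) the integrand becomes 5r^4cos(θ)^4, so

    ∬_D (5x^4) dA = ∫_0^{2π} ∫_0^{2} (5r^4cos(θ)^4) · r dr dθ.

Inner (r from 0 to 2): 160cos(θ)^4/3.
Outer (θ from 0 to 2π): 40π.

Therefore ∮_C P dx + Q dy = 40π.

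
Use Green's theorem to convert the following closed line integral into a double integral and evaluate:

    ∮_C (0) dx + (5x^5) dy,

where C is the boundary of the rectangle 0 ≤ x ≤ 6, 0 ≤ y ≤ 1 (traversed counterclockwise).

Green's theorem converts the closed line integral into a double integral over the enclosed region D:

    ∮_C P dx + Q dy = ∬_D (∂Q/∂x - ∂P/∂y) dA.

Here P = 0, Q = 5x^5, so

    ∂Q/∂x = 25x^4,    ∂P/∂y = 0,
    ∂Q/∂x - ∂P/∂y = 25x^4.

D is the region 0 ≤ x ≤ 6, 0 ≤ y ≤ 1. Evaluating the double integral:

    ∬_D (25x^4) dA = ∫_0^{6} ∫_0^{1} (25x^4) dy dx.

Inner (y from 0 to 1): 25x^4.
Outer (x from 0 to 6): 38880.

Therefore ∮_C P dx + Q dy = 38880.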